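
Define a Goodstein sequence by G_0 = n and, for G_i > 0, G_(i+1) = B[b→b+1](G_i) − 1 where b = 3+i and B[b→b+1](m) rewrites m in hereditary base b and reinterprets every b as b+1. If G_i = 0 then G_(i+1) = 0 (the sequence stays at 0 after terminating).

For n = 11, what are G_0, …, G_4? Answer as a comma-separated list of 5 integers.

G_0=11  [base 3] 3^2 + 2  →[3↦4]→  4^2 + 2 = 18  −1 ⇒ G_1=17
G_1=17  [base 4] 4^2 + 1  →[4↦5]→  5^2 + 1 = 26  −1 ⇒ G_2=25
G_2=25  [base 5] 5^2  →[5↦6]→  6^2 = 36  −1 ⇒ G_3=35
G_3=35  [base 6] 5·6 + 5  →[6↦7]→  5·7 + 5 = 40  −1 ⇒ G_4=39

11, 17, 25, 35, 39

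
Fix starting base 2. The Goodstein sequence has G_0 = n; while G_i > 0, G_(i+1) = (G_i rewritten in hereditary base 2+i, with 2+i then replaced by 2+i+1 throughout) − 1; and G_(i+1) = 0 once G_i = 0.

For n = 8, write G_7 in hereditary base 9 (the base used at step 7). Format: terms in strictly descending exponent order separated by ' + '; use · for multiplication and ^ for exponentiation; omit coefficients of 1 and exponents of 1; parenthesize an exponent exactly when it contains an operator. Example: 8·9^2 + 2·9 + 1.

2·9^9 + 2·9^2 + 9 + 2

base 2: 8 = 2^(2 + 1); at 3: 3^(3 + 1) = 81; next = 80
base 3: 80 = 2·3^3 + 2·3^2 + 2·3 + 2; at 4: 2·4^4 + 2·4^2 + 2·4 + 2 = 554; next = 553
base 4: 553 = 2·4^4 + 2·4^2 + 2·4 + 1; at 5: 2·5^5 + 2·5^2 + 2·5 + 1 = 6311; next = 6310
base 5: 6310 = 2·5^5 + 2·5^2 + 2·5; at 6: 2·6^6 + 2·6^2 + 2·6 = 93396; next = 93395
base 6: 93395 = 2·6^6 + 2·6^2 + 6 + 5; at 7: 2·7^7 + 2·7^2 + 7 + 5 = 1647196; next = 1647195
base 7: 1647195 = 2·7^7 + 2·7^2 + 7 + 4; at 8: 2·8^8 + 2·8^2 + 8 + 4 = 33554572; next = 33554571
base 8: 33554571 = 2·8^8 + 2·8^2 + 8 + 3; at 9: 2·9^9 + 2·9^2 + 9 + 3 = 774841152; next = 774841151
base 9: 774841151 = 2·9^9 + 2·9^2 + 9 + 2; at 10: 2·10^10 + 2·10^2 + 10 + 2 = 20000000212; next = 20000000211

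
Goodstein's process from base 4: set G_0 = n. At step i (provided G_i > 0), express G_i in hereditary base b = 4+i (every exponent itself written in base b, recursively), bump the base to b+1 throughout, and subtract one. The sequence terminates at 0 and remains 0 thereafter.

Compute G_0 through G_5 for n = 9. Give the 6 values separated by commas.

9, 10, 11, 11, 11, 11

base 4: 9 = 2·4 + 1; at 5: 2·5 + 1 = 11; next = 10
base 5: 10 = 2·5; at 6: 2·6 = 12; next = 11
base 6: 11 = 6 + 5; at 7: 7 + 5 = 12; next = 11
base 7: 11 = 7 + 4; at 8: 8 + 4 = 12; next = 11
base 8: 11 = 8 + 3; at 9: 9 + 3 = 12; next = 11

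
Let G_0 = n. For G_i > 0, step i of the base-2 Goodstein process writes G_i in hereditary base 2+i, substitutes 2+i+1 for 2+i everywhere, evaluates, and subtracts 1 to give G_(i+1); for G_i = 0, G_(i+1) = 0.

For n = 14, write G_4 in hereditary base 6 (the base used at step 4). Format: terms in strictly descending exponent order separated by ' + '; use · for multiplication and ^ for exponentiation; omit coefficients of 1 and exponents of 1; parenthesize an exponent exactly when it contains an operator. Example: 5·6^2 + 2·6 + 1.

14 —HB2→ 2^(2 + 1) + 2^2 + 2 —bump→ 3^(3 + 1) + 3^3 + 3 = 111 —(−1)→ 110
110 —HB3→ 3^(3 + 1) + 3^3 + 2 —bump→ 4^(4 + 1) + 4^4 + 2 = 1282 —(−1)→ 1281
1281 —HB4→ 4^(4 + 1) + 4^4 + 1 —bump→ 5^(5 + 1) + 5^5 + 1 = 18751 —(−1)→ 18750
18750 —HB5→ 5^(5 + 1) + 5^5 —bump→ 6^(6 + 1) + 6^6 = 326592 —(−1)→ 326591
326591 —HB6→ 6^(6 + 1) + 5·6^5 + 5·6^4 + 5·6^3 + 5·6^2 + 5·6 + 5 —bump→ 7^(7 + 1) + 5·7^5 + 5·7^4 + 5·7^3 + 5·7^2 + 5·7 + 5 = 5862841 —(−1)→ 5862840

6^(6 + 1) + 5·6^5 + 5·6^4 + 5·6^3 + 5·6^2 + 5·6 + 5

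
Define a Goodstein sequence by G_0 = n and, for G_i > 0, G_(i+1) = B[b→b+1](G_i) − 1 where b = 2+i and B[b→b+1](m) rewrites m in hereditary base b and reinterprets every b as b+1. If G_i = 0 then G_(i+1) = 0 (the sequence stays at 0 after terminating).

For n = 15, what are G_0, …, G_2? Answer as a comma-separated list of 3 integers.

15, 111, 1283

base 2: 15 = 2^(2 + 1) + 2^2 + 2 + 1; at 3: 3^(3 + 1) + 3^3 + 3 + 1 = 112; next = 111
base 3: 111 = 3^(3 + 1) + 3^3 + 3; at 4: 4^(4 + 1) + 4^4 + 4 = 1284; next = 1283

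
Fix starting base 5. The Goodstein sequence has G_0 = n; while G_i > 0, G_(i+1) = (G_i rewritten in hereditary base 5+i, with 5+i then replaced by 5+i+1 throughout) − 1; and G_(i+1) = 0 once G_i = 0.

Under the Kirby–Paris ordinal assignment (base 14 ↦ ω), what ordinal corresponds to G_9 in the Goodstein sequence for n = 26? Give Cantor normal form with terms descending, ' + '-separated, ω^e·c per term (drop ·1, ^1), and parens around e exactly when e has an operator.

ω·5 + 13

G_0=26  [base 5] 5^2 + 1  →[5↦6]→  6^2 + 1 = 37  −1 ⇒ G_1=36
G_1=36  [base 6] 6^2  →[6↦7]→  7^2 = 49  −1 ⇒ G_2=48
G_2=48  [base 7] 6·7 + 6  →[7↦8]→  6·8 + 6 = 54  −1 ⇒ G_3=53
G_3=53  [base 8] 6·8 + 5  →[8↦9]→  6·9 + 5 = 59  −1 ⇒ G_4=58
G_4=58  [base 9] 6·9 + 4  →[9↦10]→  6·10 + 4 = 64  −1 ⇒ G_5=63
G_5=63  [base 10] 6·10 + 3  →[10↦11]→  6·11 + 3 = 69  −1 ⇒ G_6=68
G_6=68  [base 11] 6·11 + 2  →[11↦12]→  6·12 + 2 = 74  −1 ⇒ G_7=73
G_7=73  [base 12] 6·12 + 1  →[12↦13]→  6·13 + 1 = 79  −1 ⇒ G_8=78
G_8=78  [base 13] 6·13  →[13↦14]→  6·14 = 84  −1 ⇒ G_9=83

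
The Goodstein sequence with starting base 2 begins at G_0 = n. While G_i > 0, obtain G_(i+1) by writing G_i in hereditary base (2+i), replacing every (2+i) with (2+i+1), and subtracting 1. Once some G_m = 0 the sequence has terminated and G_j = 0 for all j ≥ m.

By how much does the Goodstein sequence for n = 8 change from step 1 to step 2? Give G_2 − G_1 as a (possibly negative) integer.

G_0 = 8. HB_2(8) = 2^(2 + 1). Bump = 81. G_1 = 80.
G_1 = 80. HB_3(80) = 2·3^3 + 2·3^2 + 2·3 + 2. Bump = 554. G_2 = 553.

473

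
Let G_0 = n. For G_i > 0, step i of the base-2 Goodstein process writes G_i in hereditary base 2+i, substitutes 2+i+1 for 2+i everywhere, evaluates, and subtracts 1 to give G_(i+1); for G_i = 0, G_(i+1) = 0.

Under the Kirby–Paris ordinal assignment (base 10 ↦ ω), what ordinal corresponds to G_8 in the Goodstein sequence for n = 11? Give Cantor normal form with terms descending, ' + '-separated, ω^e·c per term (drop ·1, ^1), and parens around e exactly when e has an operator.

step 0: 11 = 2^(2 + 1) + 2 + 1; sub 3 for 2: 3^(3 + 1) + 3 + 1; = 85; G_1 = 85−1 = 84
step 1: 84 = 3^(3 + 1) + 3; sub 4 for 3: 4^(4 + 1) + 4; = 1028; G_2 = 1028−1 = 1027
step 2: 1027 = 4^(4 + 1) + 3; sub 5 for 4: 5^(5 + 1) + 3; = 15628; G_3 = 15628−1 = 15627
step 3: 15627 = 5^(5 + 1) + 2; sub 6 for 5: 6^(6 + 1) + 2; = 279938; G_4 = 279938−1 = 279937
step 4: 279937 = 6^(6 + 1) + 1; sub 7 for 6: 7^(7 + 1) + 1; = 5764802; G_5 = 5764802−1 = 5764801
step 5: 5764801 = 7^(7 + 1); sub 8 for 7: 8^(8 + 1); = 134217728; G_6 = 134217728−1 = 134217727
step 6: 134217727 = 7·8^8 + 7·8^7 + 7·8^6 + 7·8^5 + 7·8^4 + 7·8^3 + 7·8^2 + 7·8 + 7; sub 9 for 8: 7·9^9 + 7·9^7 + 7·9^6 + 7·9^5 + 7·9^4 + 7·9^3 + 7·9^2 + 7·9 + 7; = 2749609303; G_7 = 2749609303−1 = 2749609302
step 7: 2749609302 = 7·9^9 + 7·9^7 + 7·9^6 + 7·9^5 + 7·9^4 + 7·9^3 + 7·9^2 + 7·9 + 6; sub 10 for 9: 7·10^10 + 7·10^7 + 7·10^6 + 7·10^5 + 7·10^4 + 7·10^3 + 7·10^2 + 7·10 + 6; = 70077777776; G_8 = 70077777776−1 = 70077777775
step 8: 70077777775 = 7·10^10 + 7·10^7 + 7·10^6 + 7·10^5 + 7·10^4 + 7·10^3 + 7·10^2 + 7·10 + 5; sub 11 for 10: 7·11^11 + 7·11^7 + 7·11^6 + 7·11^5 + 7·11^4 + 7·11^3 + 7·11^2 + 7·11 + 5; = 1997331745491; G_9 = 1997331745491−1 = 1997331745490

ω^ω·7 + ω^7·7 + ω^6·7 + ω^5·7 + ω^4·7 + ω^3·7 + ω^2·7 + ω·7 + 5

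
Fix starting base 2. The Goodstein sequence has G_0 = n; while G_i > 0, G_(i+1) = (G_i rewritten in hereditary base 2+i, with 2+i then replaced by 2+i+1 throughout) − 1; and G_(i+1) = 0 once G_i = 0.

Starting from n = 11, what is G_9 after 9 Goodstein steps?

base 2: 11 = 2^(2 + 1) + 2 + 1; at 3: 3^(3 + 1) + 3 + 1 = 85; next = 84
base 3: 84 = 3^(3 + 1) + 3; at 4: 4^(4 + 1) + 4 = 1028; next = 1027
base 4: 1027 = 4^(4 + 1) + 3; at 5: 5^(5 + 1) + 3 = 15628; next = 15627
base 5: 15627 = 5^(5 + 1) + 2; at 6: 6^(6 + 1) + 2 = 279938; next = 279937
base 6: 279937 = 6^(6 + 1) + 1; at 7: 7^(7 + 1) + 1 = 5764802; next = 5764801
base 7: 5764801 = 7^(7 + 1); at 8: 8^(8 + 1) = 134217728; next = 134217727
base 8: 134217727 = 7·8^8 + 7·8^7 + 7·8^6 + 7·8^5 + 7·8^4 + 7·8^3 + 7·8^2 + 7·8 + 7; at 9: 7·9^9 + 7·9^7 + 7·9^6 + 7·9^5 + 7·9^4 + 7·9^3 + 7·9^2 + 7·9 + 7 = 2749609303; next = 2749609302
base 9: 2749609302 = 7·9^9 + 7·9^7 + 7·9^6 + 7·9^5 + 7·9^4 + 7·9^3 + 7·9^2 + 7·9 + 6; at 10: 7·10^10 + 7·10^7 + 7·10^6 + 7·10^5 + 7·10^4 + 7·10^3 + 7·10^2 + 7·10 + 6 = 70077777776; next = 70077777775
base 10: 70077777775 = 7·10^10 + 7·10^7 + 7·10^6 + 7·10^5 + 7·10^4 + 7·10^3 + 7·10^2 + 7·10 + 5; at 11: 7·11^11 + 7·11^7 + 7·11^6 + 7·11^5 + 7·11^4 + 7·11^3 + 7·11^2 + 7·11 + 5 = 1997331745491; next = 1997331745490

1997331745490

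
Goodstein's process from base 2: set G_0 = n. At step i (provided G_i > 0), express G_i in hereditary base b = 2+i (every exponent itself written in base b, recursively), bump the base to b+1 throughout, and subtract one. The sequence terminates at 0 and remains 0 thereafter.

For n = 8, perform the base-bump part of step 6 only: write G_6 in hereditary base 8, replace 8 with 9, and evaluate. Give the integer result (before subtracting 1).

G_0=8  [base 2] 2^(2 + 1)  →[2↦3]→  3^(3 + 1) = 81  −1 ⇒ G_1=80
G_1=80  [base 3] 2·3^3 + 2·3^2 + 2·3 + 2  →[3↦4]→  2·4^4 + 2·4^2 + 2·4 + 2 = 554  −1 ⇒ G_2=553
G_2=553  [base 4] 2·4^4 + 2·4^2 + 2·4 + 1  →[4↦5]→  2·5^5 + 2·5^2 + 2·5 + 1 = 6311  −1 ⇒ G_3=6310
G_3=6310  [base 5] 2·5^5 + 2·5^2 + 2·5  →[5↦6]→  2·6^6 + 2·6^2 + 2·6 = 93396  −1 ⇒ G_4=93395
G_4=93395  [base 6] 2·6^6 + 2·6^2 + 6 + 5  →[6↦7]→  2·7^7 + 2·7^2 + 7 + 5 = 1647196  −1 ⇒ G_5=1647195
G_5=1647195  [base 7] 2·7^7 + 2·7^2 + 7 + 4  →[7↦8]→  2·8^8 + 2·8^2 + 8 + 4 = 33554572  −1 ⇒ G_6=33554571

774841152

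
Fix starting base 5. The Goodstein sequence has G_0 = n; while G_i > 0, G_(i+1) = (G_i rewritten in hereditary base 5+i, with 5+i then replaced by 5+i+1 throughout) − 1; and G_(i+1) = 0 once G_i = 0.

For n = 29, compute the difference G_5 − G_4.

G_0 = 29. HB_5(29) = 5^2 + 4. Bump = 40. G_1 = 39.
G_1 = 39. HB_6(39) = 6^2 + 3. Bump = 52. G_2 = 51.
G_2 = 51. HB_7(51) = 7^2 + 2. Bump = 66. G_3 = 65.
G_3 = 65. HB_8(65) = 8^2 + 1. Bump = 82. G_4 = 81.
G_4 = 81. HB_9(81) = 9^2. Bump = 100. G_5 = 99.

18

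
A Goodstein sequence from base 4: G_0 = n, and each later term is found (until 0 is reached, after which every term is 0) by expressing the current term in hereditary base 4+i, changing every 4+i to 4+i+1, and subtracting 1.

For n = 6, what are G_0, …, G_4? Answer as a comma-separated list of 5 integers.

6, 6, 6, 6, 5

i=0: 6 = 4 + 2 (b=4); 4→5: 5 + 2 = 7; 7−1 = 6
i=1: 6 = 5 + 1 (b=5); 5→6: 6 + 1 = 7; 7−1 = 6
i=2: 6 = 6 (b=6); 6→7: 7 = 7; 7−1 = 6
i=3: 6 = 6 (b=7); 7→8: 6 = 6; 6−1 = 5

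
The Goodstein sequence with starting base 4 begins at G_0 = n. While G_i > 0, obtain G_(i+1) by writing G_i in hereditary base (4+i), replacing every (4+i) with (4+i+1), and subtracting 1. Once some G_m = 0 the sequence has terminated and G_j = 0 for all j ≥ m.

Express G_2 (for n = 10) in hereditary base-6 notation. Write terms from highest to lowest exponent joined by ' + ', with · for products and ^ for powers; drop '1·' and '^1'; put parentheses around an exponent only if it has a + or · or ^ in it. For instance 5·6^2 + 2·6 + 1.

step 0: 10 = 2·4 + 2; sub 5 for 4: 2·5 + 2; = 12; G_1 = 12−1 = 11
step 1: 11 = 2·5 + 1; sub 6 for 5: 2·6 + 1; = 13; G_2 = 13−1 = 12
step 2: 12 = 2·6; sub 7 for 6: 2·7; = 14; G_3 = 14−1 = 13

2·6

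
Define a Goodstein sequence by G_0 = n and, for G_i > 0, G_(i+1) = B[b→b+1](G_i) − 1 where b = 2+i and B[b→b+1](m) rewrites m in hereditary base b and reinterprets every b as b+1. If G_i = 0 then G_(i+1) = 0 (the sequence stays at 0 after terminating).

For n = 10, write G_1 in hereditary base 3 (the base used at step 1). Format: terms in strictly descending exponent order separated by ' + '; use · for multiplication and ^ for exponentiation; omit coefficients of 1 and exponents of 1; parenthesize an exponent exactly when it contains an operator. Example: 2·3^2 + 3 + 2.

3^(3 + 1) + 2

[0] 10 ≡ 2^(2 + 1) + 2 (base 2). Lift 3: 84. −1: 83.
[1] 83 ≡ 3^(3 + 1) + 2 (base 3). Lift 4: 1026. −1: 1025.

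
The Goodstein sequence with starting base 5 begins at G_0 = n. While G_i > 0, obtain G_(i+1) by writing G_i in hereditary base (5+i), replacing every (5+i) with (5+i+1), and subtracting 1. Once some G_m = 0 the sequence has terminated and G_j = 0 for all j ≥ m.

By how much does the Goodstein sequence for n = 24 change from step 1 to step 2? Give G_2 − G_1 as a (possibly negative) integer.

3

G_0 = 24. HB_5(24) = 4·5 + 4. Bump = 28. G_1 = 27.
G_1 = 27. HB_6(27) = 4·6 + 3. Bump = 31. G_2 = 30.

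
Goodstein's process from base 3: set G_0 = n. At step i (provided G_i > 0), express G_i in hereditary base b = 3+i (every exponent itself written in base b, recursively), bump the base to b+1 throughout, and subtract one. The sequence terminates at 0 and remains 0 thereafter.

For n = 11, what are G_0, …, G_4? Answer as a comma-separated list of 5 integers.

11 —HB3→ 3^2 + 2 —bump→ 4^2 + 2 = 18 —(−1)→ 17
17 —HB4→ 4^2 + 1 —bump→ 5^2 + 1 = 26 —(−1)→ 25
25 —HB5→ 5^2 —bump→ 6^2 = 36 —(−1)→ 35
35 —HB6→ 5·6 + 5 —bump→ 5·7 + 5 = 40 —(−1)→ 39

11, 17, 25, 35, 39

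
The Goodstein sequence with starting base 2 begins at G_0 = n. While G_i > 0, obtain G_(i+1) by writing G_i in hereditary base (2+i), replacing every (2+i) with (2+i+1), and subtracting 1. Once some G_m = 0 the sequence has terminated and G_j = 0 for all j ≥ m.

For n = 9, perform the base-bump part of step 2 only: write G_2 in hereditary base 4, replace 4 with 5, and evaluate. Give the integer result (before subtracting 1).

(0) 9|_2 = 2^(2 + 1) + 1 ↦ 3^(3 + 1) + 1|_3 = 82 ⇒ 81
(1) 81|_3 = 3^(3 + 1) ↦ 4^(4 + 1)|_4 = 1024 ⇒ 1023
(2) 1023|_4 = 3·4^4 + 3·4^3 + 3·4^2 + 3·4 + 3 ↦ 3·5^5 + 3·5^3 + 3·5^2 + 3·5 + 3|_5 = 9843 ⇒ 9842

9843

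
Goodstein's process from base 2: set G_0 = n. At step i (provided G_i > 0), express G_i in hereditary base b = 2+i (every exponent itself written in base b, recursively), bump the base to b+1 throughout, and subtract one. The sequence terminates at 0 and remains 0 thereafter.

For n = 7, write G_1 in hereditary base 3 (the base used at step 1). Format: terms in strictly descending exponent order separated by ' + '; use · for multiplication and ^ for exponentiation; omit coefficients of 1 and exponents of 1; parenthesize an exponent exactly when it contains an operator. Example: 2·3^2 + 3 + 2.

3^3 + 3

[0] 7 ≡ 2^2 + 2 + 1 (base 2). Lift 3: 31. −1: 30.
[1] 30 ≡ 3^3 + 3 (base 3). Lift 4: 260. −1: 259.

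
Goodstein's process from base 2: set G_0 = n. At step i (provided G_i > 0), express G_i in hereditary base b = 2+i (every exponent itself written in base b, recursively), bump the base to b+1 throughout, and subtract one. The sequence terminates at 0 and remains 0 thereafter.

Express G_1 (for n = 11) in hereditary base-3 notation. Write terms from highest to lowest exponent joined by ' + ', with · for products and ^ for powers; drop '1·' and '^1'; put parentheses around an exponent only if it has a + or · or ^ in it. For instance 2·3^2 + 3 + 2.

3^(3 + 1) + 3

i=0: 11 = 2^(2 + 1) + 2 + 1 (b=2); 2→3: 3^(3 + 1) + 3 + 1 = 85; 85−1 = 84
i=1: 84 = 3^(3 + 1) + 3 (b=3); 3→4: 4^(4 + 1) + 4 = 1028; 1028−1 = 1027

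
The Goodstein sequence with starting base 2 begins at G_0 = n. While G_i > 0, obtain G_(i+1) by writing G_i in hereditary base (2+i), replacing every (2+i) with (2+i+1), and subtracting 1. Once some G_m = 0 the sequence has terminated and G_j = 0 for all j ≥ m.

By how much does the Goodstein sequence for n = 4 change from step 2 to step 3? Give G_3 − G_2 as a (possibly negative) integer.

base 2: 4 = 2^2; at 3: 3^3 = 27; next = 26
base 3: 26 = 2·3^2 + 2·3 + 2; at 4: 2·4^2 + 2·4 + 2 = 42; next = 41
base 4: 41 = 2·4^2 + 2·4 + 1; at 5: 2·5^2 + 2·5 + 1 = 61; next = 60

19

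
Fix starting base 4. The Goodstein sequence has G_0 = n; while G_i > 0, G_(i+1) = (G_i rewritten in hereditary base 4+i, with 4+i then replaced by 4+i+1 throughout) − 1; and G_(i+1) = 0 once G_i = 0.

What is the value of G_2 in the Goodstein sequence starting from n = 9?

9 —HB4→ 2·4 + 1 —bump→ 2·5 + 1 = 11 —(−1)→ 10
10 —HB5→ 2·5 —bump→ 2·6 = 12 —(−1)→ 11

11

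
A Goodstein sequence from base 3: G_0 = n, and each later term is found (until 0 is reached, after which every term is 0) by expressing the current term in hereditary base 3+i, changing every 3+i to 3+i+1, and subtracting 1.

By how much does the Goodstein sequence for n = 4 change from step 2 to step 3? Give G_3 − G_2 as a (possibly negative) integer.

-1

[0] 4 ≡ 3 + 1 (base 3). Lift 4: 5. −1: 4.
[1] 4 ≡ 4 (base 4). Lift 5: 5. −1: 4.
[2] 4 ≡ 4 (base 5). Lift 6: 4. −1: 3.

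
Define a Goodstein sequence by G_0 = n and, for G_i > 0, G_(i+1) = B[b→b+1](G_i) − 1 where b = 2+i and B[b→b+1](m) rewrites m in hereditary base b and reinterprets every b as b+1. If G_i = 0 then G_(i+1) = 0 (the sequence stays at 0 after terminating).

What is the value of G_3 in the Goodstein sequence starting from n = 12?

G_0 = 12. HB_2(12) = 2^(2 + 1) + 2^2. Bump = 108. G_1 = 107.
G_1 = 107. HB_3(107) = 3^(3 + 1) + 2·3^2 + 2·3 + 2. Bump = 1066. G_2 = 1065.
G_2 = 1065. HB_4(1065) = 4^(4 + 1) + 2·4^2 + 2·4 + 1. Bump = 15686. G_3 = 15685.
G_3 = 15685. HB_5(15685) = 5^(5 + 1) + 2·5^2 + 2·5. Bump = 280020. G_4 = 280019.

15685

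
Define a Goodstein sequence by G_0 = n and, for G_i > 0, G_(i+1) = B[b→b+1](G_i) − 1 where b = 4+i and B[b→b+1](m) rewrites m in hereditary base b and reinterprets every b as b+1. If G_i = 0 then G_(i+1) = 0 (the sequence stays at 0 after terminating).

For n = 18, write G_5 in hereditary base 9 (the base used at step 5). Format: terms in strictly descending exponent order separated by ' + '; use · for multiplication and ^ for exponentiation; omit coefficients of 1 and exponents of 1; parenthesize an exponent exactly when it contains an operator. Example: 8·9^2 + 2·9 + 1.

G_0=18  [base 4] 4^2 + 2  →[4↦5]→  5^2 + 2 = 27  −1 ⇒ G_1=26
G_1=26  [base 5] 5^2 + 1  →[5↦6]→  6^2 + 1 = 37  −1 ⇒ G_2=36
G_2=36  [base 6] 6^2  →[6↦7]→  7^2 = 49  −1 ⇒ G_3=48
G_3=48  [base 7] 6·7 + 6  →[7↦8]→  6·8 + 6 = 54  −1 ⇒ G_4=53
G_4=53  [base 8] 6·8 + 5  →[8↦9]→  6·9 + 5 = 59  −1 ⇒ G_5=58
G_5=58  [base 9] 6·9 + 4  →[9↦10]→  6·10 + 4 = 64  −1 ⇒ G_6=63

6·9 + 4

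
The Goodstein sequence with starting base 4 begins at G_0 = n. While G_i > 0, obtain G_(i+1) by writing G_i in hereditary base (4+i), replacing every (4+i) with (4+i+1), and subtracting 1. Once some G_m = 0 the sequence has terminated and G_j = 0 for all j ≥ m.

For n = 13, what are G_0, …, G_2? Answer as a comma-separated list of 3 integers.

13, 15, 17

i=0: 13 = 3·4 + 1 (b=4); 4→5: 3·5 + 1 = 16; 16−1 = 15
i=1: 15 = 3·5 (b=5); 5→6: 3·6 = 18; 18−1 = 17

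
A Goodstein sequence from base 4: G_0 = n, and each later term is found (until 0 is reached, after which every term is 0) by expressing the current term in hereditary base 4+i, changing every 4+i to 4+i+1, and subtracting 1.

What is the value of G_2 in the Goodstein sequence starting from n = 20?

base 4: 20 = 4^2 + 4; at 5: 5^2 + 5 = 30; next = 29
base 5: 29 = 5^2 + 4; at 6: 6^2 + 4 = 40; next = 39
base 6: 39 = 6^2 + 3; at 7: 7^2 + 3 = 52; next = 51

39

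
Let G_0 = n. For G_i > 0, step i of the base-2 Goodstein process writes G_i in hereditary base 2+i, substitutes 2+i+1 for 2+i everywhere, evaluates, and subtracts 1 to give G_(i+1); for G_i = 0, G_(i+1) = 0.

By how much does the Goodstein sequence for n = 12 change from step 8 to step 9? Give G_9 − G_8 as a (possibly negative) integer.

(0) 12|_2 = 2^(2 + 1) + 2^2 ↦ 3^(3 + 1) + 3^3|_3 = 108 ⇒ 107
(1) 107|_3 = 3^(3 + 1) + 2·3^2 + 2·3 + 2 ↦ 4^(4 + 1) + 2·4^2 + 2·4 + 2|_4 = 1066 ⇒ 1065
(2) 1065|_4 = 4^(4 + 1) + 2·4^2 + 2·4 + 1 ↦ 5^(5 + 1) + 2·5^2 + 2·5 + 1|_5 = 15686 ⇒ 15685
(3) 15685|_5 = 5^(5 + 1) + 2·5^2 + 2·5 ↦ 6^(6 + 1) + 2·6^2 + 2·6|_6 = 280020 ⇒ 280019
(4) 280019|_6 = 6^(6 + 1) + 2·6^2 + 6 + 5 ↦ 7^(7 + 1) + 2·7^2 + 7 + 5|_7 = 5764911 ⇒ 5764910
(5) 5764910|_7 = 7^(7 + 1) + 2·7^2 + 7 + 4 ↦ 8^(8 + 1) + 2·8^2 + 8 + 4|_8 = 134217868 ⇒ 134217867
(6) 134217867|_8 = 8^(8 + 1) + 2·8^2 + 8 + 3 ↦ 9^(9 + 1) + 2·9^2 + 9 + 3|_9 = 3486784575 ⇒ 3486784574
(7) 3486784574|_9 = 9^(9 + 1) + 2·9^2 + 9 + 2 ↦ 10^(10 + 1) + 2·10^2 + 10 + 2|_10 = 100000000212 ⇒ 100000000211
(8) 100000000211|_10 = 10^(10 + 1) + 2·10^2 + 10 + 1 ↦ 11^(11 + 1) + 2·11^2 + 11 + 1|_11 = 3138428376975 ⇒ 3138428376974

3038428376763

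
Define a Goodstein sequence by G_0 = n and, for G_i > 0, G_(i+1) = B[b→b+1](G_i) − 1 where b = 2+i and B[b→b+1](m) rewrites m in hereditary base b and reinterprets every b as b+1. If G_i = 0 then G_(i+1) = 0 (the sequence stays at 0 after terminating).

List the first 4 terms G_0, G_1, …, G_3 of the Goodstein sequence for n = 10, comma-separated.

10, 83, 1025, 15625

(0) 10|_2 = 2^(2 + 1) + 2 ↦ 3^(3 + 1) + 3|_3 = 84 ⇒ 83
(1) 83|_3 = 3^(3 + 1) + 2 ↦ 4^(4 + 1) + 2|_4 = 1026 ⇒ 1025
(2) 1025|_4 = 4^(4 + 1) + 1 ↦ 5^(5 + 1) + 1|_5 = 15626 ⇒ 15625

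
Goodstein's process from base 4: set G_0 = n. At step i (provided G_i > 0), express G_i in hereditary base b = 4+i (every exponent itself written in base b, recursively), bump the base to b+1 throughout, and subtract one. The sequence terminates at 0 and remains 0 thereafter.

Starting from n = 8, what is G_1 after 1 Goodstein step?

9

8 —HB4→ 2·4 —bump→ 2·5 = 10 —(−1)→ 9
9 —HB5→ 5 + 4 —bump→ 6 + 4 = 10 —(−1)→ 9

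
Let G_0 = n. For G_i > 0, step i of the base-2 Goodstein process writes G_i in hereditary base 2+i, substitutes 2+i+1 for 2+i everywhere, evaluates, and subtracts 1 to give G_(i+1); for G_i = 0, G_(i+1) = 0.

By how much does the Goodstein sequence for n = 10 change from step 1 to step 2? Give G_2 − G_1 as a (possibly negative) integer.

(0) 10|_2 = 2^(2 + 1) + 2 ↦ 3^(3 + 1) + 3|_3 = 84 ⇒ 83
(1) 83|_3 = 3^(3 + 1) + 2 ↦ 4^(4 + 1) + 2|_4 = 1026 ⇒ 1025

942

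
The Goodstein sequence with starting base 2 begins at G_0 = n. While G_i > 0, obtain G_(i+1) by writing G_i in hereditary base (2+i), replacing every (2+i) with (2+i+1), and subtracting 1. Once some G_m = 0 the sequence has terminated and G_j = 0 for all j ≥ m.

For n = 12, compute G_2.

1065

G_0=12  [base 2] 2^(2 + 1) + 2^2  →[2↦3]→  3^(3 + 1) + 3^3 = 108  −1 ⇒ G_1=107
G_1=107  [base 3] 3^(3 + 1) + 2·3^2 + 2·3 + 2  →[3↦4]→  4^(4 + 1) + 2·4^2 + 2·4 + 2 = 1066  −1 ⇒ G_2=1065
G_2=1065  [base 4] 4^(4 + 1) + 2·4^2 + 2·4 + 1  →[4↦5]→  5^(5 + 1) + 2·5^2 + 2·5 + 1 = 15686  −1 ⇒ G_3=15685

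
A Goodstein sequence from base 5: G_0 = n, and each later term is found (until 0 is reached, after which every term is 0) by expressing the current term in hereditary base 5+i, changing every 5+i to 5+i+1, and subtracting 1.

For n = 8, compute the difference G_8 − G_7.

8 —HB5→ 5 + 3 —bump→ 6 + 3 = 9 —(−1)→ 8
8 —HB6→ 6 + 2 —bump→ 7 + 2 = 9 —(−1)→ 8
8 —HB7→ 7 + 1 —bump→ 8 + 1 = 9 —(−1)→ 8
8 —HB8→ 8 —bump→ 9 = 9 —(−1)→ 8
8 —HB9→ 8 —bump→ 8 = 8 —(−1)→ 7
7 —HB10→ 7 —bump→ 7 = 7 —(−1)→ 6
6 —HB11→ 6 —bump→ 6 = 6 —(−1)→ 5
5 —HB12→ 5 —bump→ 5 = 5 —(−1)→ 4

-1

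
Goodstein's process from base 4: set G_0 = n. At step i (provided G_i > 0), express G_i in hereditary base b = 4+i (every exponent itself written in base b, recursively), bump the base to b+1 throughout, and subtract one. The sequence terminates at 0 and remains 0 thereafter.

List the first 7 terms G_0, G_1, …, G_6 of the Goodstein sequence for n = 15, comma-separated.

i=0: 15 = 3·4 + 3 (b=4); 4→5: 3·5 + 3 = 18; 18−1 = 17
i=1: 17 = 3·5 + 2 (b=5); 5→6: 3·6 + 2 = 20; 20−1 = 19
i=2: 19 = 3·6 + 1 (b=6); 6→7: 3·7 + 1 = 22; 22−1 = 21
i=3: 21 = 3·7 (b=7); 7→8: 3·8 = 24; 24−1 = 23
i=4: 23 = 2·8 + 7 (b=8); 8→9: 2·9 + 7 = 25; 25−1 = 24
i=5: 24 = 2·9 + 6 (b=9); 9→10: 2·10 + 6 = 26; 26−1 = 25

15, 17, 19, 21, 23, 24, 25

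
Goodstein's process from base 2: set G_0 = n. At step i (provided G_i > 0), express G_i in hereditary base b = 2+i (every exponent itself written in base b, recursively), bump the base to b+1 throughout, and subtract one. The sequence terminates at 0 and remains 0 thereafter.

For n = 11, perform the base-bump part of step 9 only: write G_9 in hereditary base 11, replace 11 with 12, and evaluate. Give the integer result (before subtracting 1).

62412976762504

base 2: 11 = 2^(2 + 1) + 2 + 1; at 3: 3^(3 + 1) + 3 + 1 = 85; next = 84
base 3: 84 = 3^(3 + 1) + 3; at 4: 4^(4 + 1) + 4 = 1028; next = 1027
base 4: 1027 = 4^(4 + 1) + 3; at 5: 5^(5 + 1) + 3 = 15628; next = 15627
base 5: 15627 = 5^(5 + 1) + 2; at 6: 6^(6 + 1) + 2 = 279938; next = 279937
base 6: 279937 = 6^(6 + 1) + 1; at 7: 7^(7 + 1) + 1 = 5764802; next = 5764801
base 7: 5764801 = 7^(7 + 1); at 8: 8^(8 + 1) = 134217728; next = 134217727
base 8: 134217727 = 7·8^8 + 7·8^7 + 7·8^6 + 7·8^5 + 7·8^4 + 7·8^3 + 7·8^2 + 7·8 + 7; at 9: 7·9^9 + 7·9^7 + 7·9^6 + 7·9^5 + 7·9^4 + 7·9^3 + 7·9^2 + 7·9 + 7 = 2749609303; next = 2749609302
base 9: 2749609302 = 7·9^9 + 7·9^7 + 7·9^6 + 7·9^5 + 7·9^4 + 7·9^3 + 7·9^2 + 7·9 + 6; at 10: 7·10^10 + 7·10^7 + 7·10^6 + 7·10^5 + 7·10^4 + 7·10^3 + 7·10^2 + 7·10 + 6 = 70077777776; next = 70077777775
base 10: 70077777775 = 7·10^10 + 7·10^7 + 7·10^6 + 7·10^5 + 7·10^4 + 7·10^3 + 7·10^2 + 7·10 + 5; at 11: 7·11^11 + 7·11^7 + 7·11^6 + 7·11^5 + 7·11^4 + 7·11^3 + 7·11^2 + 7·11 + 5 = 1997331745491; next = 1997331745490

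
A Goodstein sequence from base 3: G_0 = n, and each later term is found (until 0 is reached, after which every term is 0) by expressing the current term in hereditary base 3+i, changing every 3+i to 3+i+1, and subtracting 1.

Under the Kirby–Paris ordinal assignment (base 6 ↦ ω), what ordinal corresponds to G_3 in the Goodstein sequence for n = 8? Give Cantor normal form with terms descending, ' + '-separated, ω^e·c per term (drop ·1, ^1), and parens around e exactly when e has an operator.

ω + 5

i=0: 8 = 2·3 + 2 (b=3); 3→4: 2·4 + 2 = 10; 10−1 = 9
i=1: 9 = 2·4 + 1 (b=4); 4→5: 2·5 + 1 = 11; 11−1 = 10
i=2: 10 = 2·5 (b=5); 5→6: 2·6 = 12; 12−1 = 11
i=3: 11 = 6 + 5 (b=6); 6→7: 7 + 5 = 12; 12−1 = 11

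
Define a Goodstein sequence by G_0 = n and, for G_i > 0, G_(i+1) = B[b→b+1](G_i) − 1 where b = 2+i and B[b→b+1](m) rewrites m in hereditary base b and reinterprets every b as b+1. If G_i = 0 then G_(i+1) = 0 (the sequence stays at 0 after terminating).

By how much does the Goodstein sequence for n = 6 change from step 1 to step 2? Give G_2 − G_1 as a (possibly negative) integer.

[0] 6 ≡ 2^2 + 2 (base 2). Lift 3: 30. −1: 29.
[1] 29 ≡ 3^3 + 2 (base 3). Lift 4: 258. −1: 257.

228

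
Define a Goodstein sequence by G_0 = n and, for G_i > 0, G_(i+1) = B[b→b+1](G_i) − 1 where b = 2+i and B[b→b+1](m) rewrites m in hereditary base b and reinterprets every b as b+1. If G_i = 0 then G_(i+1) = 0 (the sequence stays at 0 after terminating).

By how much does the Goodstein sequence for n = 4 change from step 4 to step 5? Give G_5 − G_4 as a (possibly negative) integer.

26

G_0=4  [base 2] 2^2  →[2↦3]→  3^3 = 27  −1 ⇒ G_1=26
G_1=26  [base 3] 2·3^2 + 2·3 + 2  →[3↦4]→  2·4^2 + 2·4 + 2 = 42  −1 ⇒ G_2=41
G_2=41  [base 4] 2·4^2 + 2·4 + 1  →[4↦5]→  2·5^2 + 2·5 + 1 = 61  −1 ⇒ G_3=60
G_3=60  [base 5] 2·5^2 + 2·5  →[5↦6]→  2·6^2 + 2·6 = 84  −1 ⇒ G_4=83
G_4=83  [base 6] 2·6^2 + 6 + 5  →[6↦7]→  2·7^2 + 7 + 5 = 110  −1 ⇒ G_5=109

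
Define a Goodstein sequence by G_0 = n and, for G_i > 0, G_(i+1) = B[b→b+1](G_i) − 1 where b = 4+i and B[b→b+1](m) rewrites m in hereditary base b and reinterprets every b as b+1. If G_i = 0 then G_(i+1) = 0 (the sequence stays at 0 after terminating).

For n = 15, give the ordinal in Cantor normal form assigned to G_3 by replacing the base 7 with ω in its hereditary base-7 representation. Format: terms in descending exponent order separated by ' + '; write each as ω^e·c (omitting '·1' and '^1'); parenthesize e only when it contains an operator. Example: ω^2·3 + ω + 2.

G_0=15  [base 4] 3·4 + 3  →[4↦5]→  3·5 + 3 = 18  −1 ⇒ G_1=17
G_1=17  [base 5] 3·5 + 2  →[5↦6]→  3·6 + 2 = 20  −1 ⇒ G_2=19
G_2=19  [base 6] 3·6 + 1  →[6↦7]→  3·7 + 1 = 22  −1 ⇒ G_3=21
G_3=21  [base 7] 3·7  →[7↦8]→  3·8 = 24  −1 ⇒ G_4=23

ω·3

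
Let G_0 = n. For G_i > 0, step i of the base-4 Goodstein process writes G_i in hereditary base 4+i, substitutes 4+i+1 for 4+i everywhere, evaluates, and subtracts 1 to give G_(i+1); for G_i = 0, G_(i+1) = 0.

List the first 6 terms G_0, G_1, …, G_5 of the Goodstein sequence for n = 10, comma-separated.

[0] 10 ≡ 2·4 + 2 (base 4). Lift 5: 12. −1: 11.
[1] 11 ≡ 2·5 + 1 (base 5). Lift 6: 13. −1: 12.
[2] 12 ≡ 2·6 (base 6). Lift 7: 14. −1: 13.
[3] 13 ≡ 7 + 6 (base 7). Lift 8: 14. −1: 13.
[4] 13 ≡ 8 + 5 (base 8). Lift 9: 14. −1: 13.

10, 11, 12, 13, 13, 13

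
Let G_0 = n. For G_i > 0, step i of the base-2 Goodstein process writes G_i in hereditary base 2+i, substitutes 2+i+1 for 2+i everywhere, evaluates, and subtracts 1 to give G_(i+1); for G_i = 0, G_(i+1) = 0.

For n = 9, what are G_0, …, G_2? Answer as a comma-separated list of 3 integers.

[0] 9 ≡ 2^(2 + 1) + 1 (base 2). Lift 3: 82. −1: 81.
[1] 81 ≡ 3^(3 + 1) (base 3). Lift 4: 1024. −1: 1023.

9, 81, 1023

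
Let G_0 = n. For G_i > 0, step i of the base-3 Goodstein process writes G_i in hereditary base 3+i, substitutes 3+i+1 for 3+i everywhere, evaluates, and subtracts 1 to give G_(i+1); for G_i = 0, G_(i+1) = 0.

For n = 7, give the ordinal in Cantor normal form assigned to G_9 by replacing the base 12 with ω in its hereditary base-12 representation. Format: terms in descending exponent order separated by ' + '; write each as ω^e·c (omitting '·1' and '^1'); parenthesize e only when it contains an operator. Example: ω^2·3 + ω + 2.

i=0: 7 = 2·3 + 1 (b=3); 3→4: 2·4 + 1 = 9; 9−1 = 8
i=1: 8 = 2·4 (b=4); 4→5: 2·5 = 10; 10−1 = 9
i=2: 9 = 5 + 4 (b=5); 5→6: 6 + 4 = 10; 10−1 = 9
i=3: 9 = 6 + 3 (b=6); 6→7: 7 + 3 = 10; 10−1 = 9
i=4: 9 = 7 + 2 (b=7); 7→8: 8 + 2 = 10; 10−1 = 9
i=5: 9 = 8 + 1 (b=8); 8→9: 9 + 1 = 10; 10−1 = 9
i=6: 9 = 9 (b=9); 9→10: 10 = 10; 10−1 = 9
i=7: 9 = 9 (b=10); 10→11: 9 = 9; 9−1 = 8
i=8: 8 = 8 (b=11); 11→12: 8 = 8; 8−1 = 7

7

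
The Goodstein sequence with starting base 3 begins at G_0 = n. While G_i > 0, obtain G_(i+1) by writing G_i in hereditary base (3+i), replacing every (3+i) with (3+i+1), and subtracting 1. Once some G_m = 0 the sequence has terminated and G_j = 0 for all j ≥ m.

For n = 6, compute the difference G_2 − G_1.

0

G_0 = 6. HB_3(6) = 2·3. Bump = 8. G_1 = 7.
G_1 = 7. HB_4(7) = 4 + 3. Bump = 8. G_2 = 7.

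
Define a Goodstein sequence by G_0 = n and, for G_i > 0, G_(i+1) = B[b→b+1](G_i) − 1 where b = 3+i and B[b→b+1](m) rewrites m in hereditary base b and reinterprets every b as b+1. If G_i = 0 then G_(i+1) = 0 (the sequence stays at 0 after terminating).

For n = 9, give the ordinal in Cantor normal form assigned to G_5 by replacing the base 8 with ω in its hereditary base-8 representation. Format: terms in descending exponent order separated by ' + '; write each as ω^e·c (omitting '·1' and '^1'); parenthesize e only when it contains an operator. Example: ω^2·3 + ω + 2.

step 0: 9 = 3^2; sub 4 for 3: 4^2; = 16; G_1 = 16−1 = 15
step 1: 15 = 3·4 + 3; sub 5 for 4: 3·5 + 3; = 18; G_2 = 18−1 = 17
step 2: 17 = 3·5 + 2; sub 6 for 5: 3·6 + 2; = 20; G_3 = 20−1 = 19
step 3: 19 = 3·6 + 1; sub 7 for 6: 3·7 + 1; = 22; G_4 = 22−1 = 21
step 4: 21 = 3·7; sub 8 for 7: 3·8; = 24; G_5 = 24−1 = 23
step 5: 23 = 2·8 + 7; sub 9 for 8: 2·9 + 7; = 25; G_6 = 25−1 = 24

ω·2 + 7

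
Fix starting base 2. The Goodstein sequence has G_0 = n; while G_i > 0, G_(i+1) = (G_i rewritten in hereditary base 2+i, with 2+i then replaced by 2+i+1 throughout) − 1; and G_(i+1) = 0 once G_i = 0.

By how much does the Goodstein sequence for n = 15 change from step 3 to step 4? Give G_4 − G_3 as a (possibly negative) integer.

307841

base 2: 15 = 2^(2 + 1) + 2^2 + 2 + 1; at 3: 3^(3 + 1) + 3^3 + 3 + 1 = 112; next = 111
base 3: 111 = 3^(3 + 1) + 3^3 + 3; at 4: 4^(4 + 1) + 4^4 + 4 = 1284; next = 1283
base 4: 1283 = 4^(4 + 1) + 4^4 + 3; at 5: 5^(5 + 1) + 5^5 + 3 = 18753; next = 18752
base 5: 18752 = 5^(5 + 1) + 5^5 + 2; at 6: 6^(6 + 1) + 6^6 + 2 = 326594; next = 326593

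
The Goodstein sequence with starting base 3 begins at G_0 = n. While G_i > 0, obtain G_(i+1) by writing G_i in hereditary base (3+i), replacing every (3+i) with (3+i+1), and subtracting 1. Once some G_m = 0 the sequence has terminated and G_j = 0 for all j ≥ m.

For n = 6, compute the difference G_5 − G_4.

G_0 = 6. HB_3(6) = 2·3. Bump = 8. G_1 = 7.
G_1 = 7. HB_4(7) = 4 + 3. Bump = 8. G_2 = 7.
G_2 = 7. HB_5(7) = 5 + 2. Bump = 8. G_3 = 7.
G_3 = 7. HB_6(7) = 6 + 1. Bump = 8. G_4 = 7.
G_4 = 7. HB_7(7) = 7. Bump = 8. G_5 = 7.

0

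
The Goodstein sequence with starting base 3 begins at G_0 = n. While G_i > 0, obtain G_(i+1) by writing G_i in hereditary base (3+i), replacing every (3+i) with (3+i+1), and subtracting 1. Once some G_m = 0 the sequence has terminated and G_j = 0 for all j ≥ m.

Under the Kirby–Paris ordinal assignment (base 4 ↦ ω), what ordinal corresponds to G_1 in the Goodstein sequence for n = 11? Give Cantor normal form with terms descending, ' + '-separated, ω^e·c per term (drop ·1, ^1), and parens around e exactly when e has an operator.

base 3: 11 = 3^2 + 2; at 4: 4^2 + 2 = 18; next = 17
base 4: 17 = 4^2 + 1; at 5: 5^2 + 1 = 26; next = 25

ω^2 + 1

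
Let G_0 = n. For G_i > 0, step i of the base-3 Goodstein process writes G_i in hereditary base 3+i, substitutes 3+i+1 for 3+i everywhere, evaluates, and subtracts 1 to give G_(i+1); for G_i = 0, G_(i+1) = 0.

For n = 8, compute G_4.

11

G_0=8  [base 3] 2·3 + 2  →[3↦4]→  2·4 + 2 = 10  −1 ⇒ G_1=9
G_1=9  [base 4] 2·4 + 1  →[4↦5]→  2·5 + 1 = 11  −1 ⇒ G_2=10
G_2=10  [base 5] 2·5  →[5↦6]→  2·6 = 12  −1 ⇒ G_3=11
G_3=11  [base 6] 6 + 5  →[6↦7]→  7 + 5 = 12  −1 ⇒ G_4=11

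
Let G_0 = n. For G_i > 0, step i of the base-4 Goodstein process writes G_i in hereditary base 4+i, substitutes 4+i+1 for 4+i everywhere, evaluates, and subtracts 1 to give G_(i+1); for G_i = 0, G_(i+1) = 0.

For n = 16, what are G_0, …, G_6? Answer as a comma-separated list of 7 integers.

16, 24, 27, 30, 33, 36, 39

[0] 16 ≡ 4^2 (base 4). Lift 5: 25. −1: 24.
[1] 24 ≡ 4·5 + 4 (base 5). Lift 6: 28. −1: 27.
[2] 27 ≡ 4·6 + 3 (base 6). Lift 7: 31. −1: 30.
[3] 30 ≡ 4·7 + 2 (base 7). Lift 8: 34. −1: 33.
[4] 33 ≡ 4·8 + 1 (base 8). Lift 9: 37. −1: 36.
[5] 36 ≡ 4·9 (base 9). Lift 10: 40. −1: 39.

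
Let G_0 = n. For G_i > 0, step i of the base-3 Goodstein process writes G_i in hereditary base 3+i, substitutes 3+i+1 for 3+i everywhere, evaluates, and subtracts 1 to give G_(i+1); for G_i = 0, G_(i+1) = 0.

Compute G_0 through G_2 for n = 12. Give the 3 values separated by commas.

(0) 12|_3 = 3^2 + 3 ↦ 4^2 + 4|_4 = 20 ⇒ 19
(1) 19|_4 = 4^2 + 3 ↦ 5^2 + 3|_5 = 28 ⇒ 27

12, 19, 27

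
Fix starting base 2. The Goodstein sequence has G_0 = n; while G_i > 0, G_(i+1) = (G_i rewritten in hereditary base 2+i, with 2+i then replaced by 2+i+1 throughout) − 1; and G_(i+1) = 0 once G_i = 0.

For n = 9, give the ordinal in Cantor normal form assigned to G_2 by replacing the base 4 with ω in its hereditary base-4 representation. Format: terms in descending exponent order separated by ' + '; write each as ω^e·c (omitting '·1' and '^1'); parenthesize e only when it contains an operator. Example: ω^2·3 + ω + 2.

G_0=9  [base 2] 2^(2 + 1) + 1  →[2↦3]→  3^(3 + 1) + 1 = 82  −1 ⇒ G_1=81
G_1=81  [base 3] 3^(3 + 1)  →[3↦4]→  4^(4 + 1) = 1024  −1 ⇒ G_2=1023
G_2=1023  [base 4] 3·4^4 + 3·4^3 + 3·4^2 + 3·4 + 3  →[4↦5]→  3·5^5 + 3·5^3 + 3·5^2 + 3·5 + 3 = 9843  −1 ⇒ G_3=9842

ω^ω·3 + ω^3·3 + ω^2·3 + ω·3 + 3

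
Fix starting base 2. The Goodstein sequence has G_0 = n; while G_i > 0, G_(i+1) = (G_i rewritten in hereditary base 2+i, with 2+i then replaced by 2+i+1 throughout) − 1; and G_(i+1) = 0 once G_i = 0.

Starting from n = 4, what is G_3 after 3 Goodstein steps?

[0] 4 ≡ 2^2 (base 2). Lift 3: 27. −1: 26.
[1] 26 ≡ 2·3^2 + 2·3 + 2 (base 3). Lift 4: 42. −1: 41.
[2] 41 ≡ 2·4^2 + 2·4 + 1 (base 4). Lift 5: 61. −1: 60.
[3] 60 ≡ 2·5^2 + 2·5 (base 5). Lift 6: 84. −1: 83.

60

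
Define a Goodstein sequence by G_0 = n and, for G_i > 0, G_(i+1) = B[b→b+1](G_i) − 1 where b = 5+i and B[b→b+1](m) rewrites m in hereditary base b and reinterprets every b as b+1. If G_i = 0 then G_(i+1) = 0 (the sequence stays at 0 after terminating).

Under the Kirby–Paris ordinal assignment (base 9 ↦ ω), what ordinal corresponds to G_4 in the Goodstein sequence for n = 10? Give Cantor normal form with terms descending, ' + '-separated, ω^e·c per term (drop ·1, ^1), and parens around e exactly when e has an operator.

ω + 2

10 —HB5→ 2·5 —bump→ 2·6 = 12 —(−1)→ 11
11 —HB6→ 6 + 5 —bump→ 7 + 5 = 12 —(−1)→ 11
11 —HB7→ 7 + 4 —bump→ 8 + 4 = 12 —(−1)→ 11
11 —HB8→ 8 + 3 —bump→ 9 + 3 = 12 —(−1)→ 11
11 —HB9→ 9 + 2 —bump→ 10 + 2 = 12 —(−1)→ 11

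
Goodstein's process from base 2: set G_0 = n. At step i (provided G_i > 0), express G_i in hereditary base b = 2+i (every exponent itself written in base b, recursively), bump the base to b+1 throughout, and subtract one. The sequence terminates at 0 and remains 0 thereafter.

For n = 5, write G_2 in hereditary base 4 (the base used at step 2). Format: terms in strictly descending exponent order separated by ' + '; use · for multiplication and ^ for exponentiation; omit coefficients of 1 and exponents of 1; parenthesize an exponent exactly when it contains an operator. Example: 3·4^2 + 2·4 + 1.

3·4^3 + 3·4^2 + 3·4 + 3

G_0=5  [base 2] 2^2 + 1  →[2↦3]→  3^3 + 1 = 28  −1 ⇒ G_1=27
G_1=27  [base 3] 3^3  →[3↦4]→  4^4 = 256  −1 ⇒ G_2=255
G_2=255  [base 4] 3·4^3 + 3·4^2 + 3·4 + 3  →[4↦5]→  3·5^3 + 3·5^2 + 3·5 + 3 = 468  −1 ⇒ G_3=467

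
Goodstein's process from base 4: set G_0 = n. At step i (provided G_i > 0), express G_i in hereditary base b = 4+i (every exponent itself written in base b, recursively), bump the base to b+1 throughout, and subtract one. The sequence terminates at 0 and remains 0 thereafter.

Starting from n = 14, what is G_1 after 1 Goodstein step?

14 —HB4→ 3·4 + 2 —bump→ 3·5 + 2 = 17 —(−1)→ 16
16 —HB5→ 3·5 + 1 —bump→ 3·6 + 1 = 19 —(−1)→ 18

16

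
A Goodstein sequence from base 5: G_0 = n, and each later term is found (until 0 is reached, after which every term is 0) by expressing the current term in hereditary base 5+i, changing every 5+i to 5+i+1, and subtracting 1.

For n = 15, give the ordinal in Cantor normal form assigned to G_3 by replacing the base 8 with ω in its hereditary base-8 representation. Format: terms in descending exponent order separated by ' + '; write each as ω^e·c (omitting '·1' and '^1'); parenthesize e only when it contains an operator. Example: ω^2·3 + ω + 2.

ω·2 + 3

15 —HB5→ 3·5 —bump→ 3·6 = 18 —(−1)→ 17
17 —HB6→ 2·6 + 5 —bump→ 2·7 + 5 = 19 —(−1)→ 18
18 —HB7→ 2·7 + 4 —bump→ 2·8 + 4 = 20 —(−1)→ 19
19 —HB8→ 2·8 + 3 —bump→ 2·9 + 3 = 21 —(−1)→ 20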